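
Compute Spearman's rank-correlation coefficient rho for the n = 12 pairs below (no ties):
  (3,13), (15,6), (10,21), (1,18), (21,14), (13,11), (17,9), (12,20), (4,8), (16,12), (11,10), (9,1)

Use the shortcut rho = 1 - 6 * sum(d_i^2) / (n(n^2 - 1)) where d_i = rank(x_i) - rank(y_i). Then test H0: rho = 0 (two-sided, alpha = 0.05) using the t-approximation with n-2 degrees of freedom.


Step 1: Rank x and y separately (midranks; no ties here).
rank(x): 3->2, 15->9, 10->5, 1->1, 21->12, 13->8, 17->11, 12->7, 4->3, 16->10, 11->6, 9->4
rank(y): 13->8, 6->2, 21->12, 18->10, 14->9, 11->6, 9->4, 20->11, 8->3, 12->7, 10->5, 1->1
Step 2: d_i = R_x(i) - R_y(i); compute d_i^2.
  (2-8)^2=36, (9-2)^2=49, (5-12)^2=49, (1-10)^2=81, (12-9)^2=9, (8-6)^2=4, (11-4)^2=49, (7-11)^2=16, (3-3)^2=0, (10-7)^2=9, (6-5)^2=1, (4-1)^2=9
sum(d^2) = 312.
Step 3: rho = 1 - 6*312 / (12*(12^2 - 1)) = 1 - 1872/1716 = -0.090909.
Step 4: Under H0, t = rho * sqrt((n-2)/(1-rho^2)) = -0.2887 ~ t(10).
Step 5: Two-sided p-value from the t-distribution with 10 df = 0.778725.
Step 6: alpha = 0.05. fail to reject H0.

rho = -0.0909, p = 0.778725, fail to reject H0 at alpha = 0.05.


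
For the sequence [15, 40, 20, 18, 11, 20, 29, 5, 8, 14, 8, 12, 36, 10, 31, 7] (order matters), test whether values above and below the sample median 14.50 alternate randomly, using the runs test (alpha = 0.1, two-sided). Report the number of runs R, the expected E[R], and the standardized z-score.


Step 1: Compute median = 14.50; label A = above, B = below.
Labels in order: AAAABAABBBBBABAB  (n_A = 8, n_B = 8)
Step 2: Count runs R = 8.
Step 3: Under H0 (random ordering), E[R] = 2*n_A*n_B/(n_A+n_B) + 1 = 2*8*8/16 + 1 = 9.0000.
        Var[R] = 2*n_A*n_B*(2*n_A*n_B - n_A - n_B) / ((n_A+n_B)^2 * (n_A+n_B-1)) = 14336/3840 = 3.7333.
        SD[R] = 1.9322.
Step 4: Continuity-corrected z = (R + 0.5 - E[R]) / SD[R] = (8 + 0.5 - 9.0000) / 1.9322 = -0.2588.
Step 5: Two-sided p-value via normal approximation = 2*(1 - Phi(|z|)) = 0.795809.
Step 6: alpha = 0.1. fail to reject H0.

R = 8, z = -0.2588, p = 0.795809, fail to reject H0.


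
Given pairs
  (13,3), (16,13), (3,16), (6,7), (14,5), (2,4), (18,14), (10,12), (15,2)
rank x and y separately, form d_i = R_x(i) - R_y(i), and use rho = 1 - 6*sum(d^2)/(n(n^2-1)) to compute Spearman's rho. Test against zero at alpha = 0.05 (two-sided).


Step 1: Rank x and y separately (midranks; no ties here).
rank(x): 13->5, 16->8, 3->2, 6->3, 14->6, 2->1, 18->9, 10->4, 15->7
rank(y): 3->2, 13->7, 16->9, 7->5, 5->4, 4->3, 14->8, 12->6, 2->1
Step 2: d_i = R_x(i) - R_y(i); compute d_i^2.
  (5-2)^2=9, (8-7)^2=1, (2-9)^2=49, (3-5)^2=4, (6-4)^2=4, (1-3)^2=4, (9-8)^2=1, (4-6)^2=4, (7-1)^2=36
sum(d^2) = 112.
Step 3: rho = 1 - 6*112 / (9*(9^2 - 1)) = 1 - 672/720 = 0.066667.
Step 4: Under H0, t = rho * sqrt((n-2)/(1-rho^2)) = 0.1768 ~ t(7).
Step 5: Two-sided p-value from the t-distribution with 7 df = 0.864690.
Step 6: alpha = 0.05. fail to reject H0.

rho = 0.0667, p = 0.864690, fail to reject H0 at alpha = 0.05.


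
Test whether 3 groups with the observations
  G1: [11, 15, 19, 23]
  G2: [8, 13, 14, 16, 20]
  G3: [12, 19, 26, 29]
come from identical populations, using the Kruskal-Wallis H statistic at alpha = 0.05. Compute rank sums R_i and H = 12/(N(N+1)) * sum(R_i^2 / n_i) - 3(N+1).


Step 1: Combine all N = 13 observations and assign midranks.
sorted (value, group, rank): (8,G2,1), (11,G1,2), (12,G3,3), (13,G2,4), (14,G2,5), (15,G1,6), (16,G2,7), (19,G1,8.5), (19,G3,8.5), (20,G2,10), (23,G1,11), (26,G3,12), (29,G3,13)
Step 2: Sum ranks within each group.
R_1 = 27.5 (n_1 = 4)
R_2 = 27 (n_2 = 5)
R_3 = 36.5 (n_3 = 4)
Step 3: H = 12/(N(N+1)) * sum(R_i^2/n_i) - 3(N+1)
     = 12/(13*14) * (27.5^2/4 + 27^2/5 + 36.5^2/4) - 3*14
     = 0.065934 * 667.925 - 42
     = 2.039011.
Step 4: Ties present; correction factor C = 1 - 6/(13^3 - 13) = 0.997253. Corrected H = 2.039011 / 0.997253 = 2.044628.
Step 5: Under H0, H ~ chi^2(2); p-value = 0.359761.
Step 6: alpha = 0.05. fail to reject H0.

H = 2.0446, df = 2, p = 0.359761, fail to reject H0.


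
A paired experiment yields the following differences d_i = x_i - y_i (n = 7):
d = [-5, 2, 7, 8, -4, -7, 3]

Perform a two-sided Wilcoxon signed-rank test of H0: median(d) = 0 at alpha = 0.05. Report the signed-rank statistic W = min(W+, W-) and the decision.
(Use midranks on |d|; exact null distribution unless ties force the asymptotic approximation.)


Step 1: Drop any zero differences (none here) and take |d_i|.
|d| = [5, 2, 7, 8, 4, 7, 3]
Step 2: Midrank |d_i| (ties get averaged ranks).
ranks: |5|->4, |2|->1, |7|->5.5, |8|->7, |4|->3, |7|->5.5, |3|->2
Step 3: Attach original signs; sum ranks with positive sign and with negative sign.
W+ = 1 + 5.5 + 7 + 2 = 15.5
W- = 4 + 3 + 5.5 = 12.5
(Check: W+ + W- = 28 should equal n(n+1)/2 = 28.)
Step 4: Test statistic W = min(W+, W-) = 12.5.
Step 5: Ties in |d|, so use the tie-corrected normal approximation.
        E[W] = n(n+1)/4 = 7*8/4 = 14.
        Tie groups: |d|=7 (t=2); sum(t^3 - t) = 6.
        Var[W] = n(n+1)(2n+1)/24 - sum(t^3-t)/48 = 840/24 - 6/48 = 34.875.
        z = (W - E[W]) / sqrt(Var[W]) = (12.5 - 14) / 5.9055 = -0.2540.
        Two-sided p = 2*Phi(z) = 0.799495.
Step 6: alpha = 0.05. fail to reject H0.

W+ = 15.5, W- = 12.5, W = min = 12.5, p = 0.799495, fail to reject H0.


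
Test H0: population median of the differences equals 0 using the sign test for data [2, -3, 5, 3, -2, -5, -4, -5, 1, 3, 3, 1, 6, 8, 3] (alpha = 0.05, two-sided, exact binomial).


Step 1: Discard zero differences. Original n = 15; n_eff = number of nonzero differences = 15.
Nonzero differences (with sign): +2, -3, +5, +3, -2, -5, -4, -5, +1, +3, +3, +1, +6, +8, +3
Step 2: Count signs: positive = 10, negative = 5.
Step 3: Under H0: P(positive) = 0.5, so the number of positives S ~ Bin(15, 0.5).
Step 4: Two-sided exact p-value = sum of Bin(15,0.5) probabilities at or below the observed probability = 0.301758.
Step 5: alpha = 0.05. fail to reject H0.

n_eff = 15, pos = 10, neg = 5, p = 0.301758, fail to reject H0.


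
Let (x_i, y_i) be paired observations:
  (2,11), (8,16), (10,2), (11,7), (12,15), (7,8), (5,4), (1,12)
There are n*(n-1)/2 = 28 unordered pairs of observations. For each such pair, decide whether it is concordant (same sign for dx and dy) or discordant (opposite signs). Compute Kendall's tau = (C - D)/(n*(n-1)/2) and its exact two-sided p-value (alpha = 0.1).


Step 1: Enumerate the 28 unordered pairs (i,j) with i<j and classify each by sign(x_j-x_i) * sign(y_j-y_i).
  (1,2):dx=+6,dy=+5->C; (1,3):dx=+8,dy=-9->D; (1,4):dx=+9,dy=-4->D; (1,5):dx=+10,dy=+4->C
  (1,6):dx=+5,dy=-3->D; (1,7):dx=+3,dy=-7->D; (1,8):dx=-1,dy=+1->D; (2,3):dx=+2,dy=-14->D
  (2,4):dx=+3,dy=-9->D; (2,5):dx=+4,dy=-1->D; (2,6):dx=-1,dy=-8->C; (2,7):dx=-3,dy=-12->C
  (2,8):dx=-7,dy=-4->C; (3,4):dx=+1,dy=+5->C; (3,5):dx=+2,dy=+13->C; (3,6):dx=-3,dy=+6->D
  (3,7):dx=-5,dy=+2->D; (3,8):dx=-9,dy=+10->D; (4,5):dx=+1,dy=+8->C; (4,6):dx=-4,dy=+1->D
  (4,7):dx=-6,dy=-3->C; (4,8):dx=-10,dy=+5->D; (5,6):dx=-5,dy=-7->C; (5,7):dx=-7,dy=-11->C
  (5,8):dx=-11,dy=-3->C; (6,7):dx=-2,dy=-4->C; (6,8):dx=-6,dy=+4->D; (7,8):dx=-4,dy=+8->D
Step 2: C = 13, D = 15, total pairs = 28.
Step 3: tau = (C - D)/(n(n-1)/2) = (13 - 15)/28 = -0.071429.
Step 4: Exact two-sided p-value (enumerate n! = 40320 permutations of y under H0): p = 0.904861.
Step 5: alpha = 0.1. fail to reject H0.

tau_b = -0.0714 (C=13, D=15), p = 0.904861, fail to reject H0.


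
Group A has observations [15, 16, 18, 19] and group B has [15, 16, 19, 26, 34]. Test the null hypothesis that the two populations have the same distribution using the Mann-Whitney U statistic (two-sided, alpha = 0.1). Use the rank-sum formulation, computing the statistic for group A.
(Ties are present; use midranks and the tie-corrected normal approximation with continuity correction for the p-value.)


Step 1: Combine and sort all 9 observations; assign midranks.
sorted (value, group): (15,X), (15,Y), (16,X), (16,Y), (18,X), (19,X), (19,Y), (26,Y), (34,Y)
ranks: 15->1.5, 15->1.5, 16->3.5, 16->3.5, 18->5, 19->6.5, 19->6.5, 26->8, 34->9
Step 2: Rank sum for X: R1 = 1.5 + 3.5 + 5 + 6.5 = 16.5.
Step 3: U_X = R1 - n1(n1+1)/2 = 16.5 - 4*5/2 = 16.5 - 10 = 6.5.
       U_Y = n1*n2 - U_X = 20 - 6.5 = 13.5.
Step 4: Ties are present, so use the tie-corrected normal approximation (with continuity correction) for the p-value.
Step 5: p-value = 0.456750; compare to alpha = 0.1. fail to reject H0.

U_X = 6.5, p = 0.456750, fail to reject H0 at alpha = 0.1.


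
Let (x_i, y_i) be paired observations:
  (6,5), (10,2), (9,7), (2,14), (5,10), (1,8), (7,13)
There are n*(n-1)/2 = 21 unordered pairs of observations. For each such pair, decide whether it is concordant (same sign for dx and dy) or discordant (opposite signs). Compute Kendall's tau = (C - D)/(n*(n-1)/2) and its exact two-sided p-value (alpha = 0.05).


Step 1: Enumerate the 21 unordered pairs (i,j) with i<j and classify each by sign(x_j-x_i) * sign(y_j-y_i).
  (1,2):dx=+4,dy=-3->D; (1,3):dx=+3,dy=+2->C; (1,4):dx=-4,dy=+9->D; (1,5):dx=-1,dy=+5->D
  (1,6):dx=-5,dy=+3->D; (1,7):dx=+1,dy=+8->C; (2,3):dx=-1,dy=+5->D; (2,4):dx=-8,dy=+12->D
  (2,5):dx=-5,dy=+8->D; (2,6):dx=-9,dy=+6->D; (2,7):dx=-3,dy=+11->D; (3,4):dx=-7,dy=+7->D
  (3,5):dx=-4,dy=+3->D; (3,6):dx=-8,dy=+1->D; (3,7):dx=-2,dy=+6->D; (4,5):dx=+3,dy=-4->D
  (4,6):dx=-1,dy=-6->C; (4,7):dx=+5,dy=-1->D; (5,6):dx=-4,dy=-2->C; (5,7):dx=+2,dy=+3->C
  (6,7):dx=+6,dy=+5->C
Step 2: C = 6, D = 15, total pairs = 21.
Step 3: tau = (C - D)/(n(n-1)/2) = (6 - 15)/21 = -0.428571.
Step 4: Exact two-sided p-value (enumerate n! = 5040 permutations of y under H0): p = 0.238889.
Step 5: alpha = 0.05. fail to reject H0.

tau_b = -0.4286 (C=6, D=15), p = 0.238889, fail to reject H0.


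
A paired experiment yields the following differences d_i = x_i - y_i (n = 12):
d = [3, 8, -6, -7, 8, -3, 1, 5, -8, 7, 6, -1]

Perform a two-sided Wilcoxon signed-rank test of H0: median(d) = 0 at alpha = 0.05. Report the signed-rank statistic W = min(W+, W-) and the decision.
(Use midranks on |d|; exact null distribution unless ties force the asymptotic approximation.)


Step 1: Drop any zero differences (none here) and take |d_i|.
|d| = [3, 8, 6, 7, 8, 3, 1, 5, 8, 7, 6, 1]
Step 2: Midrank |d_i| (ties get averaged ranks).
ranks: |3|->3.5, |8|->11, |6|->6.5, |7|->8.5, |8|->11, |3|->3.5, |1|->1.5, |5|->5, |8|->11, |7|->8.5, |6|->6.5, |1|->1.5
Step 3: Attach original signs; sum ranks with positive sign and with negative sign.
W+ = 3.5 + 11 + 11 + 1.5 + 5 + 8.5 + 6.5 = 47
W- = 6.5 + 8.5 + 3.5 + 11 + 1.5 = 31
(Check: W+ + W- = 78 should equal n(n+1)/2 = 78.)
Step 4: Test statistic W = min(W+, W-) = 31.
Step 5: Ties in |d|, so use the tie-corrected normal approximation.
        E[W] = n(n+1)/4 = 12*13/4 = 39.
        Tie groups: |d|=1 (t=2), |d|=3 (t=2), |d|=6 (t=2), |d|=7 (t=2), |d|=8 (t=3); sum(t^3 - t) = 48.
        Var[W] = n(n+1)(2n+1)/24 - sum(t^3-t)/48 = 3900/24 - 48/48 = 161.5.
        z = (W - E[W]) / sqrt(Var[W]) = (31 - 39) / 12.7083 = -0.6295.
        Two-sided p = 2*Phi(z) = 0.529014.
Step 6: alpha = 0.05. fail to reject H0.

W+ = 47, W- = 31, W = min = 31, p = 0.529014, fail to reject H0.


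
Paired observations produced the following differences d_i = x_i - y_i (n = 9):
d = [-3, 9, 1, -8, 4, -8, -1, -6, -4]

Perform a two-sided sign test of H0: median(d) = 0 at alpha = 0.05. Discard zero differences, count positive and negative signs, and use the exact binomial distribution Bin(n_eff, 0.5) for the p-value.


Step 1: Discard zero differences. Original n = 9; n_eff = number of nonzero differences = 9.
Nonzero differences (with sign): -3, +9, +1, -8, +4, -8, -1, -6, -4
Step 2: Count signs: positive = 3, negative = 6.
Step 3: Under H0: P(positive) = 0.5, so the number of positives S ~ Bin(9, 0.5).
Step 4: Two-sided exact p-value = sum of Bin(9,0.5) probabilities at or below the observed probability = 0.507812.
Step 5: alpha = 0.05. fail to reject H0.

n_eff = 9, pos = 3, neg = 6, p = 0.507812, fail to reject H0.


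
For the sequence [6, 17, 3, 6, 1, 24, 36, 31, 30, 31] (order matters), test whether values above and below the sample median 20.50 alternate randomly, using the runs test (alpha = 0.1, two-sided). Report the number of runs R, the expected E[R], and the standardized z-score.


Step 1: Compute median = 20.50; label A = above, B = below.
Labels in order: BBBBBAAAAA  (n_A = 5, n_B = 5)
Step 2: Count runs R = 2.
Step 3: Under H0 (random ordering), E[R] = 2*n_A*n_B/(n_A+n_B) + 1 = 2*5*5/10 + 1 = 6.0000.
        Var[R] = 2*n_A*n_B*(2*n_A*n_B - n_A - n_B) / ((n_A+n_B)^2 * (n_A+n_B-1)) = 2000/900 = 2.2222.
        SD[R] = 1.4907.
Step 4: Continuity-corrected z = (R + 0.5 - E[R]) / SD[R] = (2 + 0.5 - 6.0000) / 1.4907 = -2.3479.
Step 5: Two-sided p-value via normal approximation = 2*(1 - Phi(|z|)) = 0.018881.
Step 6: alpha = 0.1. reject H0.

R = 2, z = -2.3479, p = 0.018881, reject H0.


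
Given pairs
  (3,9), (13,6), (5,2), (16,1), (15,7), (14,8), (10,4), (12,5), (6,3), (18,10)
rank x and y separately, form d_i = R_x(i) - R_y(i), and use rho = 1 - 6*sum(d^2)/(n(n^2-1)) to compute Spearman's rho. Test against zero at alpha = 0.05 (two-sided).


Step 1: Rank x and y separately (midranks; no ties here).
rank(x): 3->1, 13->6, 5->2, 16->9, 15->8, 14->7, 10->4, 12->5, 6->3, 18->10
rank(y): 9->9, 6->6, 2->2, 1->1, 7->7, 8->8, 4->4, 5->5, 3->3, 10->10
Step 2: d_i = R_x(i) - R_y(i); compute d_i^2.
  (1-9)^2=64, (6-6)^2=0, (2-2)^2=0, (9-1)^2=64, (8-7)^2=1, (7-8)^2=1, (4-4)^2=0, (5-5)^2=0, (3-3)^2=0, (10-10)^2=0
sum(d^2) = 130.
Step 3: rho = 1 - 6*130 / (10*(10^2 - 1)) = 1 - 780/990 = 0.212121.
Step 4: Under H0, t = rho * sqrt((n-2)/(1-rho^2)) = 0.6139 ~ t(8).
Step 5: Two-sided p-value from the t-distribution with 8 df = 0.556306.
Step 6: alpha = 0.05. fail to reject H0.

rho = 0.2121, p = 0.556306, fail to reject H0 at alpha = 0.05.


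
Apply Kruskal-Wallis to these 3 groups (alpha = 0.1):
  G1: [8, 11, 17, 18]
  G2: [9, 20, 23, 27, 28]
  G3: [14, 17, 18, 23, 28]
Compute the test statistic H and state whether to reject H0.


Step 1: Combine all N = 14 observations and assign midranks.
sorted (value, group, rank): (8,G1,1), (9,G2,2), (11,G1,3), (14,G3,4), (17,G1,5.5), (17,G3,5.5), (18,G1,7.5), (18,G3,7.5), (20,G2,9), (23,G2,10.5), (23,G3,10.5), (27,G2,12), (28,G2,13.5), (28,G3,13.5)
Step 2: Sum ranks within each group.
R_1 = 17 (n_1 = 4)
R_2 = 47 (n_2 = 5)
R_3 = 41 (n_3 = 5)
Step 3: H = 12/(N(N+1)) * sum(R_i^2/n_i) - 3(N+1)
     = 12/(14*15) * (17^2/4 + 47^2/5 + 41^2/5) - 3*15
     = 0.057143 * 850.25 - 45
     = 3.585714.
Step 4: Ties present; correction factor C = 1 - 24/(14^3 - 14) = 0.991209. Corrected H = 3.585714 / 0.991209 = 3.617517.
Step 5: Under H0, H ~ chi^2(2); p-value = 0.163857.
Step 6: alpha = 0.1. fail to reject H0.

H = 3.6175, df = 2, p = 0.163857, fail to reject H0.


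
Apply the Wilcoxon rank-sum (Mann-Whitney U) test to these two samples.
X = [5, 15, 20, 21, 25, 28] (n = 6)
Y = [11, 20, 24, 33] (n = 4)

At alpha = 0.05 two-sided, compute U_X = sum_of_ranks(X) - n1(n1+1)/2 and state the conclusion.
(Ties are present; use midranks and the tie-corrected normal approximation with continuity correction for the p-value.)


Step 1: Combine and sort all 10 observations; assign midranks.
sorted (value, group): (5,X), (11,Y), (15,X), (20,X), (20,Y), (21,X), (24,Y), (25,X), (28,X), (33,Y)
ranks: 5->1, 11->2, 15->3, 20->4.5, 20->4.5, 21->6, 24->7, 25->8, 28->9, 33->10
Step 2: Rank sum for X: R1 = 1 + 3 + 4.5 + 6 + 8 + 9 = 31.5.
Step 3: U_X = R1 - n1(n1+1)/2 = 31.5 - 6*7/2 = 31.5 - 21 = 10.5.
       U_Y = n1*n2 - U_X = 24 - 10.5 = 13.5.
Step 4: Ties are present, so use the tie-corrected normal approximation (with continuity correction) for the p-value.
Step 5: p-value = 0.830664; compare to alpha = 0.05. fail to reject H0.

U_X = 10.5, p = 0.830664, fail to reject H0 at alpha = 0.05.


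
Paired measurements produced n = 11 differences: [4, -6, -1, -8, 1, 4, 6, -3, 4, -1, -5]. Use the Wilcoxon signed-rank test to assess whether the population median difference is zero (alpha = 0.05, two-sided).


Step 1: Drop any zero differences (none here) and take |d_i|.
|d| = [4, 6, 1, 8, 1, 4, 6, 3, 4, 1, 5]
Step 2: Midrank |d_i| (ties get averaged ranks).
ranks: |4|->6, |6|->9.5, |1|->2, |8|->11, |1|->2, |4|->6, |6|->9.5, |3|->4, |4|->6, |1|->2, |5|->8
Step 3: Attach original signs; sum ranks with positive sign and with negative sign.
W+ = 6 + 2 + 6 + 9.5 + 6 = 29.5
W- = 9.5 + 2 + 11 + 4 + 2 + 8 = 36.5
(Check: W+ + W- = 66 should equal n(n+1)/2 = 66.)
Step 4: Test statistic W = min(W+, W-) = 29.5.
Step 5: Ties in |d|, so use the tie-corrected normal approximation.
        E[W] = n(n+1)/4 = 11*12/4 = 33.
        Tie groups: |d|=1 (t=3), |d|=4 (t=3), |d|=6 (t=2); sum(t^3 - t) = 54.
        Var[W] = n(n+1)(2n+1)/24 - sum(t^3-t)/48 = 3036/24 - 54/48 = 125.375.
        z = (W - E[W]) / sqrt(Var[W]) = (29.5 - 33) / 11.1971 = -0.3126.
        Two-sided p = 2*Phi(z) = 0.754599.
Step 6: alpha = 0.05. fail to reject H0.

W+ = 29.5, W- = 36.5, W = min = 29.5, p = 0.754599, fail to reject H0.


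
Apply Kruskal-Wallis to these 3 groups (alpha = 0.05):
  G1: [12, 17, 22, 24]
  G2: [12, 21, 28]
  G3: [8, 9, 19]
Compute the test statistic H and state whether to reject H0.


Step 1: Combine all N = 10 observations and assign midranks.
sorted (value, group, rank): (8,G3,1), (9,G3,2), (12,G1,3.5), (12,G2,3.5), (17,G1,5), (19,G3,6), (21,G2,7), (22,G1,8), (24,G1,9), (28,G2,10)
Step 2: Sum ranks within each group.
R_1 = 25.5 (n_1 = 4)
R_2 = 20.5 (n_2 = 3)
R_3 = 9 (n_3 = 3)
Step 3: H = 12/(N(N+1)) * sum(R_i^2/n_i) - 3(N+1)
     = 12/(10*11) * (25.5^2/4 + 20.5^2/3 + 9^2/3) - 3*11
     = 0.109091 * 329.646 - 33
     = 2.961364.
Step 4: Ties present; correction factor C = 1 - 6/(10^3 - 10) = 0.993939. Corrected H = 2.961364 / 0.993939 = 2.979421.
Step 5: Under H0, H ~ chi^2(2); p-value = 0.225438.
Step 6: alpha = 0.05. fail to reject H0.

H = 2.9794, df = 2, p = 0.225438, fail to reject H0.


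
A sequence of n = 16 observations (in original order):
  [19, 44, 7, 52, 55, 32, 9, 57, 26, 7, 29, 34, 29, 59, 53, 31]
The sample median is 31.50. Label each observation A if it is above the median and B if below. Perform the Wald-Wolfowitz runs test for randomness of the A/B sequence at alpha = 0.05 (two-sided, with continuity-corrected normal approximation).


Step 1: Compute median = 31.50; label A = above, B = below.
Labels in order: BABAAABABBBABAAB  (n_A = 8, n_B = 8)
Step 2: Count runs R = 11.
Step 3: Under H0 (random ordering), E[R] = 2*n_A*n_B/(n_A+n_B) + 1 = 2*8*8/16 + 1 = 9.0000.
        Var[R] = 2*n_A*n_B*(2*n_A*n_B - n_A - n_B) / ((n_A+n_B)^2 * (n_A+n_B-1)) = 14336/3840 = 3.7333.
        SD[R] = 1.9322.
Step 4: Continuity-corrected z = (R - 0.5 - E[R]) / SD[R] = (11 - 0.5 - 9.0000) / 1.9322 = 0.7763.
Step 5: Two-sided p-value via normal approximation = 2*(1 - Phi(|z|)) = 0.437558.
Step 6: alpha = 0.05. fail to reject H0.

R = 11, z = 0.7763, p = 0.437558, fail to reject H0.


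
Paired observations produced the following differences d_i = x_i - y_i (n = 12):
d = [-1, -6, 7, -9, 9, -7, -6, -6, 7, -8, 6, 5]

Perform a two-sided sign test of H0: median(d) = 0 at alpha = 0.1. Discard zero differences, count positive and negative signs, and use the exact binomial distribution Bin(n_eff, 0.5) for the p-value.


Step 1: Discard zero differences. Original n = 12; n_eff = number of nonzero differences = 12.
Nonzero differences (with sign): -1, -6, +7, -9, +9, -7, -6, -6, +7, -8, +6, +5
Step 2: Count signs: positive = 5, negative = 7.
Step 3: Under H0: P(positive) = 0.5, so the number of positives S ~ Bin(12, 0.5).
Step 4: Two-sided exact p-value = sum of Bin(12,0.5) probabilities at or below the observed probability = 0.774414.
Step 5: alpha = 0.1. fail to reject H0.

n_eff = 12, pos = 5, neg = 7, p = 0.774414, fail to reject H0.


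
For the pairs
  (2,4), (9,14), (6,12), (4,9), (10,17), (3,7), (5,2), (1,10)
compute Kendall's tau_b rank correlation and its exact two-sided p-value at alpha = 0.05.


Step 1: Enumerate the 28 unordered pairs (i,j) with i<j and classify each by sign(x_j-x_i) * sign(y_j-y_i).
  (1,2):dx=+7,dy=+10->C; (1,3):dx=+4,dy=+8->C; (1,4):dx=+2,dy=+5->C; (1,5):dx=+8,dy=+13->C
  (1,6):dx=+1,dy=+3->C; (1,7):dx=+3,dy=-2->D; (1,8):dx=-1,dy=+6->D; (2,3):dx=-3,dy=-2->C
  (2,4):dx=-5,dy=-5->C; (2,5):dx=+1,dy=+3->C; (2,6):dx=-6,dy=-7->C; (2,7):dx=-4,dy=-12->C
  (2,8):dx=-8,dy=-4->C; (3,4):dx=-2,dy=-3->C; (3,5):dx=+4,dy=+5->C; (3,6):dx=-3,dy=-5->C
  (3,7):dx=-1,dy=-10->C; (3,8):dx=-5,dy=-2->C; (4,5):dx=+6,dy=+8->C; (4,6):dx=-1,dy=-2->C
  (4,7):dx=+1,dy=-7->D; (4,8):dx=-3,dy=+1->D; (5,6):dx=-7,dy=-10->C; (5,7):dx=-5,dy=-15->C
  (5,8):dx=-9,dy=-7->C; (6,7):dx=+2,dy=-5->D; (6,8):dx=-2,dy=+3->D; (7,8):dx=-4,dy=+8->D
Step 2: C = 21, D = 7, total pairs = 28.
Step 3: tau = (C - D)/(n(n-1)/2) = (21 - 7)/28 = 0.500000.
Step 4: Exact two-sided p-value (enumerate n! = 40320 permutations of y under H0): p = 0.108681.
Step 5: alpha = 0.05. fail to reject H0.

tau_b = 0.5000 (C=21, D=7), p = 0.108681, fail to reject H0.


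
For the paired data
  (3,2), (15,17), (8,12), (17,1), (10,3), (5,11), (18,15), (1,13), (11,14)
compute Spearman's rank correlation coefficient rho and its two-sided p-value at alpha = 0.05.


Step 1: Rank x and y separately (midranks; no ties here).
rank(x): 3->2, 15->7, 8->4, 17->8, 10->5, 5->3, 18->9, 1->1, 11->6
rank(y): 2->2, 17->9, 12->5, 1->1, 3->3, 11->4, 15->8, 13->6, 14->7
Step 2: d_i = R_x(i) - R_y(i); compute d_i^2.
  (2-2)^2=0, (7-9)^2=4, (4-5)^2=1, (8-1)^2=49, (5-3)^2=4, (3-4)^2=1, (9-8)^2=1, (1-6)^2=25, (6-7)^2=1
sum(d^2) = 86.
Step 3: rho = 1 - 6*86 / (9*(9^2 - 1)) = 1 - 516/720 = 0.283333.
Step 4: Under H0, t = rho * sqrt((n-2)/(1-rho^2)) = 0.7817 ~ t(7).
Step 5: Two-sided p-value from the t-distribution with 7 df = 0.460030.
Step 6: alpha = 0.05. fail to reject H0.

rho = 0.2833, p = 0.460030, fail to reject H0 at alpha = 0.05.


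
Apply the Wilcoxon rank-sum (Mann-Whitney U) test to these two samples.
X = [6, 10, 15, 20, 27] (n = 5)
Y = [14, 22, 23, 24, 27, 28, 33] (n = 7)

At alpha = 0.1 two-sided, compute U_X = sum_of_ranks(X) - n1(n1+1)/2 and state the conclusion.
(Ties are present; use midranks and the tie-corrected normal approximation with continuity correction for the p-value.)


Step 1: Combine and sort all 12 observations; assign midranks.
sorted (value, group): (6,X), (10,X), (14,Y), (15,X), (20,X), (22,Y), (23,Y), (24,Y), (27,X), (27,Y), (28,Y), (33,Y)
ranks: 6->1, 10->2, 14->3, 15->4, 20->5, 22->6, 23->7, 24->8, 27->9.5, 27->9.5, 28->11, 33->12
Step 2: Rank sum for X: R1 = 1 + 2 + 4 + 5 + 9.5 = 21.5.
Step 3: U_X = R1 - n1(n1+1)/2 = 21.5 - 5*6/2 = 21.5 - 15 = 6.5.
       U_Y = n1*n2 - U_X = 35 - 6.5 = 28.5.
Step 4: Ties are present, so use the tie-corrected normal approximation (with continuity correction) for the p-value.
Step 5: p-value = 0.087602; compare to alpha = 0.1. reject H0.

U_X = 6.5, p = 0.087602, reject H0 at alpha = 0.1.


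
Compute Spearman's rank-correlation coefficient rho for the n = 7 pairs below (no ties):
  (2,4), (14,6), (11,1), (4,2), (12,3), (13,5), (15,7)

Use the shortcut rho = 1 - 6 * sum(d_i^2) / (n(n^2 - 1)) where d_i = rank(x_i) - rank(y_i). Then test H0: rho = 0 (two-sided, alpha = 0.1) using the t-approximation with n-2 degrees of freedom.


Step 1: Rank x and y separately (midranks; no ties here).
rank(x): 2->1, 14->6, 11->3, 4->2, 12->4, 13->5, 15->7
rank(y): 4->4, 6->6, 1->1, 2->2, 3->3, 5->5, 7->7
Step 2: d_i = R_x(i) - R_y(i); compute d_i^2.
  (1-4)^2=9, (6-6)^2=0, (3-1)^2=4, (2-2)^2=0, (4-3)^2=1, (5-5)^2=0, (7-7)^2=0
sum(d^2) = 14.
Step 3: rho = 1 - 6*14 / (7*(7^2 - 1)) = 1 - 84/336 = 0.750000.
Step 4: Under H0, t = rho * sqrt((n-2)/(1-rho^2)) = 2.5355 ~ t(5).
Step 5: Two-sided p-value from the t-distribution with 5 df = 0.052181.
Step 6: alpha = 0.1. reject H0.

rho = 0.7500, p = 0.052181, reject H0 at alpha = 0.1.


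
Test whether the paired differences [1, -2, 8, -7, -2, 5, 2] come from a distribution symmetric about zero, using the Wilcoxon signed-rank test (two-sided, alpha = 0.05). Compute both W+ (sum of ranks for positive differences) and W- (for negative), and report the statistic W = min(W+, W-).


Step 1: Drop any zero differences (none here) and take |d_i|.
|d| = [1, 2, 8, 7, 2, 5, 2]
Step 2: Midrank |d_i| (ties get averaged ranks).
ranks: |1|->1, |2|->3, |8|->7, |7|->6, |2|->3, |5|->5, |2|->3
Step 3: Attach original signs; sum ranks with positive sign and with negative sign.
W+ = 1 + 7 + 5 + 3 = 16
W- = 3 + 6 + 3 = 12
(Check: W+ + W- = 28 should equal n(n+1)/2 = 28.)
Step 4: Test statistic W = min(W+, W-) = 12.
Step 5: Ties in |d|, so use the tie-corrected normal approximation.
        E[W] = n(n+1)/4 = 7*8/4 = 14.
        Tie groups: |d|=2 (t=3); sum(t^3 - t) = 24.
        Var[W] = n(n+1)(2n+1)/24 - sum(t^3-t)/48 = 840/24 - 24/48 = 34.5.
        z = (W - E[W]) / sqrt(Var[W]) = (12 - 14) / 5.8737 = -0.3405.
        Two-sided p = 2*Phi(z) = 0.733478.
Step 6: alpha = 0.05. fail to reject H0.

W+ = 16, W- = 12, W = min = 12, p = 0.733478, fail to reject H0.


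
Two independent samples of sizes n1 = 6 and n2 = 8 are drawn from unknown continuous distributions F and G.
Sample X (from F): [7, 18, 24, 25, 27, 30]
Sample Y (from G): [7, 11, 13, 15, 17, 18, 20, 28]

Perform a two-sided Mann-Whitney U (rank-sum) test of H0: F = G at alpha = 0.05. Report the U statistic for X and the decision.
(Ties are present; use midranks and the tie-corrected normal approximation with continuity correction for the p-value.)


Step 1: Combine and sort all 14 observations; assign midranks.
sorted (value, group): (7,X), (7,Y), (11,Y), (13,Y), (15,Y), (17,Y), (18,X), (18,Y), (20,Y), (24,X), (25,X), (27,X), (28,Y), (30,X)
ranks: 7->1.5, 7->1.5, 11->3, 13->4, 15->5, 17->6, 18->7.5, 18->7.5, 20->9, 24->10, 25->11, 27->12, 28->13, 30->14
Step 2: Rank sum for X: R1 = 1.5 + 7.5 + 10 + 11 + 12 + 14 = 56.
Step 3: U_X = R1 - n1(n1+1)/2 = 56 - 6*7/2 = 56 - 21 = 35.
       U_Y = n1*n2 - U_X = 48 - 35 = 13.
Step 4: Ties are present, so use the tie-corrected normal approximation (with continuity correction) for the p-value.
Step 5: p-value = 0.174295; compare to alpha = 0.05. fail to reject H0.

U_X = 35, p = 0.174295, fail to reject H0 at alpha = 0.05.


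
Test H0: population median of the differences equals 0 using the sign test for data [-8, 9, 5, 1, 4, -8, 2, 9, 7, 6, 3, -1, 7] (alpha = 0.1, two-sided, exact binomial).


Step 1: Discard zero differences. Original n = 13; n_eff = number of nonzero differences = 13.
Nonzero differences (with sign): -8, +9, +5, +1, +4, -8, +2, +9, +7, +6, +3, -1, +7
Step 2: Count signs: positive = 10, negative = 3.
Step 3: Under H0: P(positive) = 0.5, so the number of positives S ~ Bin(13, 0.5).
Step 4: Two-sided exact p-value = sum of Bin(13,0.5) probabilities at or below the observed probability = 0.092285.
Step 5: alpha = 0.1. reject H0.

n_eff = 13, pos = 10, neg = 3, p = 0.092285, reject H0.


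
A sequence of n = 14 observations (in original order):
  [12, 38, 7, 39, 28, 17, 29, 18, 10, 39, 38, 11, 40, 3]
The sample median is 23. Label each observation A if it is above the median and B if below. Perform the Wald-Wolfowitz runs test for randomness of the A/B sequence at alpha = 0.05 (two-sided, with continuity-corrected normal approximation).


Step 1: Compute median = 23; label A = above, B = below.
Labels in order: BABAABABBAABAB  (n_A = 7, n_B = 7)
Step 2: Count runs R = 11.
Step 3: Under H0 (random ordering), E[R] = 2*n_A*n_B/(n_A+n_B) + 1 = 2*7*7/14 + 1 = 8.0000.
        Var[R] = 2*n_A*n_B*(2*n_A*n_B - n_A - n_B) / ((n_A+n_B)^2 * (n_A+n_B-1)) = 8232/2548 = 3.2308.
        SD[R] = 1.7974.
Step 4: Continuity-corrected z = (R - 0.5 - E[R]) / SD[R] = (11 - 0.5 - 8.0000) / 1.7974 = 1.3909.
Step 5: Two-sided p-value via normal approximation = 2*(1 - Phi(|z|)) = 0.164264.
Step 6: alpha = 0.05. fail to reject H0.

R = 11, z = 1.3909, p = 0.164264, fail to reject H0.


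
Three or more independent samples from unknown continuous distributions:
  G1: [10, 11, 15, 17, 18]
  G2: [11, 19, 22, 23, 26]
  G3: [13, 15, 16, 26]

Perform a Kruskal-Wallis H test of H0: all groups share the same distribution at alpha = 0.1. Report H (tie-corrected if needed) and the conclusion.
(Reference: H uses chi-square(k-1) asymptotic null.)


Step 1: Combine all N = 14 observations and assign midranks.
sorted (value, group, rank): (10,G1,1), (11,G1,2.5), (11,G2,2.5), (13,G3,4), (15,G1,5.5), (15,G3,5.5), (16,G3,7), (17,G1,8), (18,G1,9), (19,G2,10), (22,G2,11), (23,G2,12), (26,G2,13.5), (26,G3,13.5)
Step 2: Sum ranks within each group.
R_1 = 26 (n_1 = 5)
R_2 = 49 (n_2 = 5)
R_3 = 30 (n_3 = 4)
Step 3: H = 12/(N(N+1)) * sum(R_i^2/n_i) - 3(N+1)
     = 12/(14*15) * (26^2/5 + 49^2/5 + 30^2/4) - 3*15
     = 0.057143 * 840.4 - 45
     = 3.022857.
Step 4: Ties present; correction factor C = 1 - 18/(14^3 - 14) = 0.993407. Corrected H = 3.022857 / 0.993407 = 3.042920.
Step 5: Under H0, H ~ chi^2(2); p-value = 0.218393.
Step 6: alpha = 0.1. fail to reject H0.

H = 3.0429, df = 2, p = 0.218393, fail to reject H0.


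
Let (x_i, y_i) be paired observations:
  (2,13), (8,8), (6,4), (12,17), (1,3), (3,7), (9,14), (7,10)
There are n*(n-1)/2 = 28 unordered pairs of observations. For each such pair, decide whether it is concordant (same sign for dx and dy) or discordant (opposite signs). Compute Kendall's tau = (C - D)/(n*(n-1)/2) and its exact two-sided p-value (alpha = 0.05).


Step 1: Enumerate the 28 unordered pairs (i,j) with i<j and classify each by sign(x_j-x_i) * sign(y_j-y_i).
  (1,2):dx=+6,dy=-5->D; (1,3):dx=+4,dy=-9->D; (1,4):dx=+10,dy=+4->C; (1,5):dx=-1,dy=-10->C
  (1,6):dx=+1,dy=-6->D; (1,7):dx=+7,dy=+1->C; (1,8):dx=+5,dy=-3->D; (2,3):dx=-2,dy=-4->C
  (2,4):dx=+4,dy=+9->C; (2,5):dx=-7,dy=-5->C; (2,6):dx=-5,dy=-1->C; (2,7):dx=+1,dy=+6->C
  (2,8):dx=-1,dy=+2->D; (3,4):dx=+6,dy=+13->C; (3,5):dx=-5,dy=-1->C; (3,6):dx=-3,dy=+3->D
  (3,7):dx=+3,dy=+10->C; (3,8):dx=+1,dy=+6->C; (4,5):dx=-11,dy=-14->C; (4,6):dx=-9,dy=-10->C
  (4,7):dx=-3,dy=-3->C; (4,8):dx=-5,dy=-7->C; (5,6):dx=+2,dy=+4->C; (5,7):dx=+8,dy=+11->C
  (5,8):dx=+6,dy=+7->C; (6,7):dx=+6,dy=+7->C; (6,8):dx=+4,dy=+3->C; (7,8):dx=-2,dy=-4->C
Step 2: C = 22, D = 6, total pairs = 28.
Step 3: tau = (C - D)/(n(n-1)/2) = (22 - 6)/28 = 0.571429.
Step 4: Exact two-sided p-value (enumerate n! = 40320 permutations of y under H0): p = 0.061012.
Step 5: alpha = 0.05. fail to reject H0.

tau_b = 0.5714 (C=22, D=6), p = 0.061012, fail to reject H0.


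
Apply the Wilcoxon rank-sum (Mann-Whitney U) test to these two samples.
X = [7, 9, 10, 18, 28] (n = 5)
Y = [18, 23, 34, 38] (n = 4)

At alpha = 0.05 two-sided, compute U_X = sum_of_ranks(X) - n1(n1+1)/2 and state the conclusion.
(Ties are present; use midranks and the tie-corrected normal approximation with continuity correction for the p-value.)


Step 1: Combine and sort all 9 observations; assign midranks.
sorted (value, group): (7,X), (9,X), (10,X), (18,X), (18,Y), (23,Y), (28,X), (34,Y), (38,Y)
ranks: 7->1, 9->2, 10->3, 18->4.5, 18->4.5, 23->6, 28->7, 34->8, 38->9
Step 2: Rank sum for X: R1 = 1 + 2 + 3 + 4.5 + 7 = 17.5.
Step 3: U_X = R1 - n1(n1+1)/2 = 17.5 - 5*6/2 = 17.5 - 15 = 2.5.
       U_Y = n1*n2 - U_X = 20 - 2.5 = 17.5.
Step 4: Ties are present, so use the tie-corrected normal approximation (with continuity correction) for the p-value.
Step 5: p-value = 0.085100; compare to alpha = 0.05. fail to reject H0.

U_X = 2.5, p = 0.085100, fail to reject H0 at alpha = 0.05.


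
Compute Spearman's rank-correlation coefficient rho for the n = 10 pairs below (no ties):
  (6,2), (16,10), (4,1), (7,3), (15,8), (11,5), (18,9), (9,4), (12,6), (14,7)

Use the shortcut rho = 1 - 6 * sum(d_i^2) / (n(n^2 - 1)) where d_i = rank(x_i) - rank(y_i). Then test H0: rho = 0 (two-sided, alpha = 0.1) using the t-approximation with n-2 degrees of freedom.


Step 1: Rank x and y separately (midranks; no ties here).
rank(x): 6->2, 16->9, 4->1, 7->3, 15->8, 11->5, 18->10, 9->4, 12->6, 14->7
rank(y): 2->2, 10->10, 1->1, 3->3, 8->8, 5->5, 9->9, 4->4, 6->6, 7->7
Step 2: d_i = R_x(i) - R_y(i); compute d_i^2.
  (2-2)^2=0, (9-10)^2=1, (1-1)^2=0, (3-3)^2=0, (8-8)^2=0, (5-5)^2=0, (10-9)^2=1, (4-4)^2=0, (6-6)^2=0, (7-7)^2=0
sum(d^2) = 2.
Step 3: rho = 1 - 6*2 / (10*(10^2 - 1)) = 1 - 12/990 = 0.987879.
Step 4: Under H0, t = rho * sqrt((n-2)/(1-rho^2)) = 18.0003 ~ t(8).
Step 5: Two-sided p-value from the t-distribution with 8 df = 0.000000.
Step 6: alpha = 0.1. reject H0.

rho = 0.9879, p = 0.000000, reject H0 at alpha = 0.1.


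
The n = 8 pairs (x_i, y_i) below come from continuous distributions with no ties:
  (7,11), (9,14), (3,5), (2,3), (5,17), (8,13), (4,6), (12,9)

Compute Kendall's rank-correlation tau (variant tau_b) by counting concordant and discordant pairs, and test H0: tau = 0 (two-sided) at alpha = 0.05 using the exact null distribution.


Step 1: Enumerate the 28 unordered pairs (i,j) with i<j and classify each by sign(x_j-x_i) * sign(y_j-y_i).
  (1,2):dx=+2,dy=+3->C; (1,3):dx=-4,dy=-6->C; (1,4):dx=-5,dy=-8->C; (1,5):dx=-2,dy=+6->D
  (1,6):dx=+1,dy=+2->C; (1,7):dx=-3,dy=-5->C; (1,8):dx=+5,dy=-2->D; (2,3):dx=-6,dy=-9->C
  (2,4):dx=-7,dy=-11->C; (2,5):dx=-4,dy=+3->D; (2,6):dx=-1,dy=-1->C; (2,7):dx=-5,dy=-8->C
  (2,8):dx=+3,dy=-5->D; (3,4):dx=-1,dy=-2->C; (3,5):dx=+2,dy=+12->C; (3,6):dx=+5,dy=+8->C
  (3,7):dx=+1,dy=+1->C; (3,8):dx=+9,dy=+4->C; (4,5):dx=+3,dy=+14->C; (4,6):dx=+6,dy=+10->C
  (4,7):dx=+2,dy=+3->C; (4,8):dx=+10,dy=+6->C; (5,6):dx=+3,dy=-4->D; (5,7):dx=-1,dy=-11->C
  (5,8):dx=+7,dy=-8->D; (6,7):dx=-4,dy=-7->C; (6,8):dx=+4,dy=-4->D; (7,8):dx=+8,dy=+3->C
Step 2: C = 21, D = 7, total pairs = 28.
Step 3: tau = (C - D)/(n(n-1)/2) = (21 - 7)/28 = 0.500000.
Step 4: Exact two-sided p-value (enumerate n! = 40320 permutations of y under H0): p = 0.108681.
Step 5: alpha = 0.05. fail to reject H0.

tau_b = 0.5000 (C=21, D=7), p = 0.108681, fail to reject H0.


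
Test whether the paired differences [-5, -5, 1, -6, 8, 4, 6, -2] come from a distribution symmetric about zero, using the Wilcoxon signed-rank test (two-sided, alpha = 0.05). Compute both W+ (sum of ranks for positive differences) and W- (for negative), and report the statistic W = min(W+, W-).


Step 1: Drop any zero differences (none here) and take |d_i|.
|d| = [5, 5, 1, 6, 8, 4, 6, 2]
Step 2: Midrank |d_i| (ties get averaged ranks).
ranks: |5|->4.5, |5|->4.5, |1|->1, |6|->6.5, |8|->8, |4|->3, |6|->6.5, |2|->2
Step 3: Attach original signs; sum ranks with positive sign and with negative sign.
W+ = 1 + 8 + 3 + 6.5 = 18.5
W- = 4.5 + 4.5 + 6.5 + 2 = 17.5
(Check: W+ + W- = 36 should equal n(n+1)/2 = 36.)
Step 4: Test statistic W = min(W+, W-) = 17.5.
Step 5: Ties in |d|, so use the tie-corrected normal approximation.
        E[W] = n(n+1)/4 = 8*9/4 = 18.
        Tie groups: |d|=5 (t=2), |d|=6 (t=2); sum(t^3 - t) = 12.
        Var[W] = n(n+1)(2n+1)/24 - sum(t^3-t)/48 = 1224/24 - 12/48 = 50.75.
        z = (W - E[W]) / sqrt(Var[W]) = (17.5 - 18) / 7.1239 = -0.0702.
        Two-sided p = 2*Phi(z) = 0.944045.
Step 6: alpha = 0.05. fail to reject H0.

W+ = 18.5, W- = 17.5, W = min = 17.5, p = 0.944045, fail to reject H0.


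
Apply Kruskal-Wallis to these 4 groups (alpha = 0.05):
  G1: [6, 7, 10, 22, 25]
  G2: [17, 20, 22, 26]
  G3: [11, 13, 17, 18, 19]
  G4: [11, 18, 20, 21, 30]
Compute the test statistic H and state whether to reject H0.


Step 1: Combine all N = 19 observations and assign midranks.
sorted (value, group, rank): (6,G1,1), (7,G1,2), (10,G1,3), (11,G3,4.5), (11,G4,4.5), (13,G3,6), (17,G2,7.5), (17,G3,7.5), (18,G3,9.5), (18,G4,9.5), (19,G3,11), (20,G2,12.5), (20,G4,12.5), (21,G4,14), (22,G1,15.5), (22,G2,15.5), (25,G1,17), (26,G2,18), (30,G4,19)
Step 2: Sum ranks within each group.
R_1 = 38.5 (n_1 = 5)
R_2 = 53.5 (n_2 = 4)
R_3 = 38.5 (n_3 = 5)
R_4 = 59.5 (n_4 = 5)
Step 3: H = 12/(N(N+1)) * sum(R_i^2/n_i) - 3(N+1)
     = 12/(19*20) * (38.5^2/5 + 53.5^2/4 + 38.5^2/5 + 59.5^2/5) - 3*20
     = 0.031579 * 2016.51 - 60
     = 3.679342.
Step 4: Ties present; correction factor C = 1 - 30/(19^3 - 19) = 0.995614. Corrected H = 3.679342 / 0.995614 = 3.695551.
Step 5: Under H0, H ~ chi^2(3); p-value = 0.296271.
Step 6: alpha = 0.05. fail to reject H0.

H = 3.6956, df = 3, p = 0.296271, fail to reject H0.


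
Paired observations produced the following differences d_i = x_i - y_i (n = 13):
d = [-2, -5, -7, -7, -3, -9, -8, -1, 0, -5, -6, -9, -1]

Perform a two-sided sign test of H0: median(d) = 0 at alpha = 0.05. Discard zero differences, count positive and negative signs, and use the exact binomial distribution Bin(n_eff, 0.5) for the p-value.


Step 1: Discard zero differences. Original n = 13; n_eff = number of nonzero differences = 12.
Nonzero differences (with sign): -2, -5, -7, -7, -3, -9, -8, -1, -5, -6, -9, -1
Step 2: Count signs: positive = 0, negative = 12.
Step 3: Under H0: P(positive) = 0.5, so the number of positives S ~ Bin(12, 0.5).
Step 4: Two-sided exact p-value = sum of Bin(12,0.5) probabilities at or below the observed probability = 0.000488.
Step 5: alpha = 0.05. reject H0.

n_eff = 12, pos = 0, neg = 12, p = 0.000488, reject H0.


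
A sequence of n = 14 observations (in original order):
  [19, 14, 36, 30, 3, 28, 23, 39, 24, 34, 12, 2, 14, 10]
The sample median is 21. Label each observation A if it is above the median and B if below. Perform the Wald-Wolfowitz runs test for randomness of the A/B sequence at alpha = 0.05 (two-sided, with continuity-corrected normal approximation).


Step 1: Compute median = 21; label A = above, B = below.
Labels in order: BBAABAAAAABBBB  (n_A = 7, n_B = 7)
Step 2: Count runs R = 5.
Step 3: Under H0 (random ordering), E[R] = 2*n_A*n_B/(n_A+n_B) + 1 = 2*7*7/14 + 1 = 8.0000.
        Var[R] = 2*n_A*n_B*(2*n_A*n_B - n_A - n_B) / ((n_A+n_B)^2 * (n_A+n_B-1)) = 8232/2548 = 3.2308.
        SD[R] = 1.7974.
Step 4: Continuity-corrected z = (R + 0.5 - E[R]) / SD[R] = (5 + 0.5 - 8.0000) / 1.7974 = -1.3909.
Step 5: Two-sided p-value via normal approximation = 2*(1 - Phi(|z|)) = 0.164264.
Step 6: alpha = 0.05. fail to reject H0.

R = 5, z = -1.3909, p = 0.164264, fail to reject H0.


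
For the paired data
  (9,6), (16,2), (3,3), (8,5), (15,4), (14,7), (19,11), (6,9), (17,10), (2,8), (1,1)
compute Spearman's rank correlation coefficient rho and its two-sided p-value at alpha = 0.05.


Step 1: Rank x and y separately (midranks; no ties here).
rank(x): 9->6, 16->9, 3->3, 8->5, 15->8, 14->7, 19->11, 6->4, 17->10, 2->2, 1->1
rank(y): 6->6, 2->2, 3->3, 5->5, 4->4, 7->7, 11->11, 9->9, 10->10, 8->8, 1->1
Step 2: d_i = R_x(i) - R_y(i); compute d_i^2.
  (6-6)^2=0, (9-2)^2=49, (3-3)^2=0, (5-5)^2=0, (8-4)^2=16, (7-7)^2=0, (11-11)^2=0, (4-9)^2=25, (10-10)^2=0, (2-8)^2=36, (1-1)^2=0
sum(d^2) = 126.
Step 3: rho = 1 - 6*126 / (11*(11^2 - 1)) = 1 - 756/1320 = 0.427273.
Step 4: Under H0, t = rho * sqrt((n-2)/(1-rho^2)) = 1.4177 ~ t(9).
Step 5: Two-sided p-value from the t-distribution with 9 df = 0.189944.
Step 6: alpha = 0.05. fail to reject H0.

rho = 0.4273, p = 0.189944, fail to reject H0 at alpha = 0.05.


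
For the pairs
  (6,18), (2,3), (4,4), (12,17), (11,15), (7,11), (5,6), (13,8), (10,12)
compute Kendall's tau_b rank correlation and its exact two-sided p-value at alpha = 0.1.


Step 1: Enumerate the 36 unordered pairs (i,j) with i<j and classify each by sign(x_j-x_i) * sign(y_j-y_i).
  (1,2):dx=-4,dy=-15->C; (1,3):dx=-2,dy=-14->C; (1,4):dx=+6,dy=-1->D; (1,5):dx=+5,dy=-3->D
  (1,6):dx=+1,dy=-7->D; (1,7):dx=-1,dy=-12->C; (1,8):dx=+7,dy=-10->D; (1,9):dx=+4,dy=-6->D
  (2,3):dx=+2,dy=+1->C; (2,4):dx=+10,dy=+14->C; (2,5):dx=+9,dy=+12->C; (2,6):dx=+5,dy=+8->C
  (2,7):dx=+3,dy=+3->C; (2,8):dx=+11,dy=+5->C; (2,9):dx=+8,dy=+9->C; (3,4):dx=+8,dy=+13->C
  (3,5):dx=+7,dy=+11->C; (3,6):dx=+3,dy=+7->C; (3,7):dx=+1,dy=+2->C; (3,8):dx=+9,dy=+4->C
  (3,9):dx=+6,dy=+8->C; (4,5):dx=-1,dy=-2->C; (4,6):dx=-5,dy=-6->C; (4,7):dx=-7,dy=-11->C
  (4,8):dx=+1,dy=-9->D; (4,9):dx=-2,dy=-5->C; (5,6):dx=-4,dy=-4->C; (5,7):dx=-6,dy=-9->C
  (5,8):dx=+2,dy=-7->D; (5,9):dx=-1,dy=-3->C; (6,7):dx=-2,dy=-5->C; (6,8):dx=+6,dy=-3->D
  (6,9):dx=+3,dy=+1->C; (7,8):dx=+8,dy=+2->C; (7,9):dx=+5,dy=+6->C; (8,9):dx=-3,dy=+4->D
Step 2: C = 27, D = 9, total pairs = 36.
Step 3: tau = (C - D)/(n(n-1)/2) = (27 - 9)/36 = 0.500000.
Step 4: Exact two-sided p-value (enumerate n! = 362880 permutations of y under H0): p = 0.075176.
Step 5: alpha = 0.1. reject H0.

tau_b = 0.5000 (C=27, D=9), p = 0.075176, reject H0.


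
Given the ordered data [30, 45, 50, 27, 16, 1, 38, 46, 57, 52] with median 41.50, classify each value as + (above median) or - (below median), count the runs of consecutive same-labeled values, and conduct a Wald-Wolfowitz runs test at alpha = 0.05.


Step 1: Compute median = 41.50; label A = above, B = below.
Labels in order: BAABBBBAAA  (n_A = 5, n_B = 5)
Step 2: Count runs R = 4.
Step 3: Under H0 (random ordering), E[R] = 2*n_A*n_B/(n_A+n_B) + 1 = 2*5*5/10 + 1 = 6.0000.
        Var[R] = 2*n_A*n_B*(2*n_A*n_B - n_A - n_B) / ((n_A+n_B)^2 * (n_A+n_B-1)) = 2000/900 = 2.2222.
        SD[R] = 1.4907.
Step 4: Continuity-corrected z = (R + 0.5 - E[R]) / SD[R] = (4 + 0.5 - 6.0000) / 1.4907 = -1.0062.
Step 5: Two-sided p-value via normal approximation = 2*(1 - Phi(|z|)) = 0.314305.
Step 6: alpha = 0.05. fail to reject H0.

R = 4, z = -1.0062, p = 0.314305, fail to reject H0.
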